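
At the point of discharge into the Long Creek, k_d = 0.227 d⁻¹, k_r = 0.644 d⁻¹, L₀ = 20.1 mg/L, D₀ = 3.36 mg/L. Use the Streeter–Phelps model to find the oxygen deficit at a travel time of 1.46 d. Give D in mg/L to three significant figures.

D ≈ 4.89 mg/L

k_d L₀/(k_r−k_d) = 0.227×20.1/(0.644−0.227) = 4.563/0.4170 = 10.94 mg/L.
e^(−k_d t) = e^(−0.227×1.460) = 0.7179; e^(−k_r t) = e^(−0.644×1.460) = 0.3905.
D = 10.94 × (0.7179 − 0.3905) + 3.36 × 0.3905 = 3.582 + 1.312 = 4.894 mg/L.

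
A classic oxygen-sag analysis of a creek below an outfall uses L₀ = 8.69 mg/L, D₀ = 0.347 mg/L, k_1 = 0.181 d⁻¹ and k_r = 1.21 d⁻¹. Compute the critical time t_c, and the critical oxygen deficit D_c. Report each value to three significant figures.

t_c ≈ 1.60 d; D_c ≈ 0.974 mg/L

With k_r/k_1 = 6.685 and 1 − D₀(k_r−k_1)/(k_1 L₀) = 0.7730,
t_c = ln(6.685 × 0.7730) / (1.21 − 0.181) = ln(5.167) / 1.029 = 1.642/1.029 = 1.596 d.
D_c = (k_1/k_r) L₀ e^(−k_1 t_c) = (0.181/1.21) × 8.69 × e^(−0.181×1.596) = 0.1496 × 8.69 × 0.7491 = 0.9738 mg/L.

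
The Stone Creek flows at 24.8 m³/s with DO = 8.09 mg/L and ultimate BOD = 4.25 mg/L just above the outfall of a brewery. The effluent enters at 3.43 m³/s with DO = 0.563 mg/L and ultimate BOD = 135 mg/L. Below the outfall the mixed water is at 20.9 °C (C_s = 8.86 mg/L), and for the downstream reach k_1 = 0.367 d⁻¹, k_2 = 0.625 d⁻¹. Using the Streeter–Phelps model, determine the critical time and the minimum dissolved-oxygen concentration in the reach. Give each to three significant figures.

t_c ≈ 1.83 d; minimum DO ≈ 2.82 mg/L

Mixed DO = (24.8×8.09 + 3.43×0.563)/(24.8+3.43) = 202.6/28.23 = 7.175 mg/L.
Mixed L₀ = (24.8×4.25 + 3.43×135)/(28.23) = 568.5/28.23 = 20.14 mg/L.
Initial deficit D₀ = C_s − DO₀ = 8.86 − 7.175 = 1.685 mg/L.
t_c = (1/0.2580) ln[(0.625/0.367)(1 − 1.685×0.2580/(0.367×20.14))] = 3.876 × ln(1.603) = 1.829 d.
D_c = (0.367/0.625) × 20.14 × e^(−0.367×1.829) = 0.5872 × 20.14 × 0.5111 = 6.044 mg/L.
Minimum DO = 8.86 − 6.044 = 2.816 mg/L.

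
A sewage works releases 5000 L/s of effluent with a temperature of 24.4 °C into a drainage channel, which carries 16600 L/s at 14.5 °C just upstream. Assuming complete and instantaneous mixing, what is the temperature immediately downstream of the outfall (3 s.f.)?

16.8 °C

Flow-weighted mixing: C = (Q_r C_r + Q_w C_w)/(Q_r + Q_w)
= (16600×14.5 + 5000×24.4)/(16600 + 5000) = 362700/21600 = 16.79 °C.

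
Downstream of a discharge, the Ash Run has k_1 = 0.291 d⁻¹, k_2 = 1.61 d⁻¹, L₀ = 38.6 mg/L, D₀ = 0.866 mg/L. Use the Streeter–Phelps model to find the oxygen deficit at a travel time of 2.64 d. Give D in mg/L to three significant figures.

k_1 L₀/(k_2−k_1) = 0.291×38.6/(1.61−0.291) = 11.23/1.319 = 8.516 mg/L.
e^(−k_1 t) = e^(−0.291×2.640) = 0.4638; e^(−k_2 t) = e^(−1.61×2.640) = 0.01426.
D = 8.516 × (0.4638 − 0.01426) + 0.866 × 0.01426 = 3.829 + 0.01235 = 3.841 mg/L.

D ≈ 3.84 mg/L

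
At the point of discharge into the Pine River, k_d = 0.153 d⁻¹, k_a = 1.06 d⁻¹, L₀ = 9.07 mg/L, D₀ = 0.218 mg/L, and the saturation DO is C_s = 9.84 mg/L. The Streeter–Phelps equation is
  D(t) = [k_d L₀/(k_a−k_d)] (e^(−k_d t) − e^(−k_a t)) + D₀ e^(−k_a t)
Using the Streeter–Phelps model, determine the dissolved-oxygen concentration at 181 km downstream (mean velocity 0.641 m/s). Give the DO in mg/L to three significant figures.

DO ≈ 8.95 mg/L

Travel time t = x/v = 181 km / (0.641 m/s) = 181000 m / 0.641 m/s = 282400 s = 3.268 d.
k_d L₀/(k_a−k_d) = 0.153×9.07/(1.06−0.153) = 1.388/0.9070 = 1.530 mg/L.
e^(−k_d t) = e^(−0.153×3.268) = 0.6065; e^(−k_a t) = e^(−1.06×3.268) = 0.03130.
D = 1.530 × (0.6065 − 0.03130) + 0.218 × 0.03130 = 0.8801 + 0.006822 = 0.8869 mg/L.
DO = C_s − D = 9.84 − 0.8869 = 8.953 mg/L.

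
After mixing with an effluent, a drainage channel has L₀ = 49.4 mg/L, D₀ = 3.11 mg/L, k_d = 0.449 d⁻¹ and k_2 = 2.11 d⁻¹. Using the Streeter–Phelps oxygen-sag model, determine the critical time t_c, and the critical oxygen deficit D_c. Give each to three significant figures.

At the critical point dD/dt = 0, so k_d L₀ e^(−k_d t) = k_2 D. Substituting D(t) from the Streeter–Phelps equation and solving for t gives
t_c = ln[(k_2/k_d)(1 − D₀(k_2−k_d)/(k_d L₀))] / (k_2−k_d).
Here k_2−k_d = 1.661 d⁻¹ and 1 − D₀(k_2−k_d)/(k_d L₀) = 1 − 3.11×1.661/(0.449×49.4) = 0.7671, so
t_c = ln(4.699 × 0.7671) / 1.661 = 1.282 / 1.661 = 0.7720 d.
D_c = (k_d/k_2) L₀ e^(−k_d t_c) = (0.449/2.11) × 49.4 × e^(−0.449×0.7720) = 0.2128 × 49.4 × 0.7071 = 7.433 mg/L.

t_c ≈ 0.772 d; D_c ≈ 7.43 mg/L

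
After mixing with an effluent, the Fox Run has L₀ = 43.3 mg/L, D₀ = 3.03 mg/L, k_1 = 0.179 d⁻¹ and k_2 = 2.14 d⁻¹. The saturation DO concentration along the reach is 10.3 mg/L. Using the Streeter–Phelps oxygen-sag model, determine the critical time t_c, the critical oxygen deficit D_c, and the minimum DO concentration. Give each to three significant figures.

t_c ≈ 0.523 d; D_c ≈ 3.30 mg/L; min DO ≈ 7.00 mg/L

t_c = [1/(k_2−k_1)] ln[(k_2/k_1)(1 − D₀(k_2−k_1)/(k_1 L₀))]
= [1/(2.14−0.179)] ln[(2.14/0.179)(1 − 3.03×1.961/(0.179×43.3))]
= (1/1.961) ln[11.96 × 0.2334] = 0.5099 × ln(2.790) = 0.5099 × 1.026 = 0.5233 d.
L(t_c) = L₀ e^(−k_1 t_c) = 43.3 × 0.9106 = 39.43 mg/L, and at the critical point k_2 D_c = k_1 L, so D_c = (0.179/2.14) × 39.43 = 3.298 mg/L.
Minimum DO = C_s − D_c = 10.3 − 3.298 = 7.002 mg/L.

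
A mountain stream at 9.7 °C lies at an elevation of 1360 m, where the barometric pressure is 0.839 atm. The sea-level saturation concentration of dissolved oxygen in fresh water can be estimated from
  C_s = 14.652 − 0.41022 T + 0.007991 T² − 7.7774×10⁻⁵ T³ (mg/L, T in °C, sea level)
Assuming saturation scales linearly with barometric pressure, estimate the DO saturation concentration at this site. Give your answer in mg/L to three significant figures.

C_s ≈ 9.53 mg/L

At sea level: C_s = 14.652 − 0.41022×9.7 + 0.007991×9.7² − 7.7774×10⁻⁵×9.7³ = 11.35 mg/L.
Pressure correction: C_s' = 11.35 × 0.839 = 9.526 mg/L.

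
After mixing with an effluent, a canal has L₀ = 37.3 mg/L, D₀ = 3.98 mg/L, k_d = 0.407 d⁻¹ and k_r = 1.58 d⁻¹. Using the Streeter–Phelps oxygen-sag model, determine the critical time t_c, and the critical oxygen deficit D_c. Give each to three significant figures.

t_c ≈ 0.843 d; D_c ≈ 6.82 mg/L

t_c = [1/(k_r−k_d)] ln[(k_r/k_d)(1 − D₀(k_r−k_d)/(k_d L₀))]
= [1/(1.58−0.407)] ln[(1.58/0.407)(1 − 3.98×1.173/(0.407×37.3))]
= (1/1.173) ln[3.882 × 0.6925] = 0.8525 × ln(2.688) = 0.8525 × 0.9889 = 0.8430 d.
L(t_c) = L₀ e^(−k_d t_c) = 37.3 × 0.7096 = 26.47 mg/L, and at the critical point k_r D_c = k_d L, so D_c = (0.407/1.58) × 26.47 = 6.818 mg/L.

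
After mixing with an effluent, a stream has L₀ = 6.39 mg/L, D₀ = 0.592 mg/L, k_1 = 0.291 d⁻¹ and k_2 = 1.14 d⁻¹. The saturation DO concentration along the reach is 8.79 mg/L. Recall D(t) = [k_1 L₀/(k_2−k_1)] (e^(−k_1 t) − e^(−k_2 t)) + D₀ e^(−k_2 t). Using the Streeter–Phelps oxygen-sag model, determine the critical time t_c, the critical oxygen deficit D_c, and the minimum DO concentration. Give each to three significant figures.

t_c ≈ 1.24 d; D_c ≈ 1.14 mg/L; min DO ≈ 7.65 mg/L

With k_2/k_1 = 3.918 and 1 − D₀(k_2−k_1)/(k_1 L₀) = 0.7297,
t_c = ln(3.918 × 0.7297) / (1.14 − 0.291) = ln(2.859) / 0.8490 = 1.050/0.8490 = 1.237 d.
L(t_c) = L₀ e^(−k_1 t_c) = 6.39 × 0.6977 = 4.458 mg/L, and at the critical point k_2 D_c = k_1 L, so D_c = (0.291/1.14) × 4.458 = 1.138 mg/L.
Minimum DO = C_s − D_c = 8.79 − 1.138 = 7.652 mg/L.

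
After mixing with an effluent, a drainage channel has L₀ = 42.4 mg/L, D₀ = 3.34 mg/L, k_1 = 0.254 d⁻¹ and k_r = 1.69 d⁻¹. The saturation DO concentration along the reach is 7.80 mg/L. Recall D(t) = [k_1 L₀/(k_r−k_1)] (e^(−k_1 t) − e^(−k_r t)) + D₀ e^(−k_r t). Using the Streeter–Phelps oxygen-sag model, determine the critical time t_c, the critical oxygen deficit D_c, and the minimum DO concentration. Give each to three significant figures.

t_c = [1/(k_r−k_1)] ln[(k_r/k_1)(1 − D₀(k_r−k_1)/(k_1 L₀))]
= [1/(1.69−0.254)] ln[(1.69/0.254)(1 − 3.34×1.436/(0.254×42.4))]
= (1/1.436) ln[6.654 × 0.5547] = 0.6964 × ln(3.690) = 0.6964 × 1.306 = 0.9093 d.
L(t_c) = L₀ e^(−k_1 t_c) = 42.4 × 0.7938 = 33.66 mg/L, and at the critical point k_r D_c = k_1 L, so D_c = (0.254/1.69) × 33.66 = 5.058 mg/L.
Minimum DO = C_s − D_c = 7.80 − 5.058 = 2.742 mg/L.

t_c ≈ 0.909 d; D_c ≈ 5.06 mg/L; min DO ≈ 2.74 mg/L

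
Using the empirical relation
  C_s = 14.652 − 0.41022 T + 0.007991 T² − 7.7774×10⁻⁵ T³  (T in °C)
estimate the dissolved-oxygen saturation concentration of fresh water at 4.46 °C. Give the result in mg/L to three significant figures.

C_s = 14.652 − 0.41022×4.46 + 0.007991×4.46² − 7.7774×10⁻⁵×4.46³ = 12.97 mg/L.

C_s ≈ 13.0 mg/L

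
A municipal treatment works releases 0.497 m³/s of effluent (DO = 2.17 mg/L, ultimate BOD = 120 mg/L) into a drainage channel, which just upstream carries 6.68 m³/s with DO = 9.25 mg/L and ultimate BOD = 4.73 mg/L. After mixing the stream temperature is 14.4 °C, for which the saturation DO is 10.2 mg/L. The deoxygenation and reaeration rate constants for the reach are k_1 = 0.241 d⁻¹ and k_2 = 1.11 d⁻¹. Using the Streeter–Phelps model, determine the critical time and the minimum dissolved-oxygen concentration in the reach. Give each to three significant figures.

t_c ≈ 1.15 d; minimum DO ≈ 8.11 mg/L

Mixed DO = (6.68×9.25 + 0.497×2.17)/(6.68+0.497) = 62.87/7.177 = 8.760 mg/L.
Mixed L₀ = (6.68×4.73 + 0.497×120)/(7.177) = 91.24/7.177 = 12.71 mg/L.
Initial deficit D₀ = C_s − DO₀ = 10.2 − 8.760 = 1.440 mg/L.
t_c = (1/0.8690) ln[(1.11/0.241)(1 − 1.440×0.8690/(0.241×12.71))] = 1.151 × ln(2.724) = 1.153 d.
D_c = (0.241/1.11) × 12.71 × e^(−0.241×1.153) = 0.2171 × 12.71 × 0.7573 = 2.090 mg/L.
Minimum DO = 10.2 − 2.090 = 8.110 mg/L.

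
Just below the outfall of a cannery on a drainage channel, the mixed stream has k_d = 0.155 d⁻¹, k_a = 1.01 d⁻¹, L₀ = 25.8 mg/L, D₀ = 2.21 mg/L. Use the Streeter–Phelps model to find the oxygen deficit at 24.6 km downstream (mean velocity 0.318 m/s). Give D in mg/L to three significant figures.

D ≈ 3.07 mg/L

Travel time t = x/v = 24.6 km / (0.318 m/s) = 24600 m / 0.318 m/s = 77360 s = 0.8954 d.
k_d L₀/(k_a−k_d) = 0.155×25.8/(1.01−0.155) = 3.999/0.8550 = 4.677 mg/L.
e^(−k_d t) = e^(−0.155×0.8954) = 0.8704; e^(−k_a t) = e^(−1.01×0.8954) = 0.4048.
D = 4.677 × (0.8704 − 0.4048) + 2.21 × 0.4048 = 2.178 + 0.8947 = 3.072 mg/L.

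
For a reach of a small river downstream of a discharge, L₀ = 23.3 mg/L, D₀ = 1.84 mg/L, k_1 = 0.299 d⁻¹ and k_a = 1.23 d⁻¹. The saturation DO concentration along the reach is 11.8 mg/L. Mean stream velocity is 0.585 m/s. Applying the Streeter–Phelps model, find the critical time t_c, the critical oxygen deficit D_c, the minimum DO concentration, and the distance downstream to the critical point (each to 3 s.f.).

t_c ≈ 1.22 d; D_c ≈ 3.94 mg/L; min DO ≈ 7.86 mg/L; x_c ≈ 61.5 km

With k_a/k_1 = 4.114 and 1 − D₀(k_a−k_1)/(k_1 L₀) = 0.7541,
t_c = ln(4.114 × 0.7541) / (1.23 − 0.299) = ln(3.102) / 0.9310 = 1.132/0.9310 = 1.216 d.
D_c = (k_1/k_a) L₀ e^(−k_1 t_c) = (0.299/1.23) × 23.3 × e^(−0.299×1.216) = 0.2431 × 23.3 × 0.6952 = 3.937 mg/L.
Minimum DO = C_s − D_c = 11.8 − 3.937 = 7.863 mg/L.
x_c = v t_c = 0.585 m/s × 1.216 d × 86400 s/d = 61460 m ≈ 61.5 km.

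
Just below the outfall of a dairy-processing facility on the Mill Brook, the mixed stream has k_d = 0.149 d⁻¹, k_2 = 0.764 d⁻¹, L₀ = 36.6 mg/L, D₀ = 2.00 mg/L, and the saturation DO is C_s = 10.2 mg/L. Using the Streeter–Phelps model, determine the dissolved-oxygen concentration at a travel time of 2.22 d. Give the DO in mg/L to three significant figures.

k_d L₀/(k_2−k_d) = 0.149×36.6/(0.764−0.149) = 5.453/0.6150 = 8.867 mg/L.
e^(−k_d t) = e^(−0.149×2.220) = 0.7184; e^(−k_2 t) = e^(−0.764×2.220) = 0.1834.
D = 8.867 × (0.7184 − 0.1834) + 2.00 × 0.1834 = 4.744 + 0.3668 = 5.110 mg/L.
DO = C_s − D = 10.2 − 5.110 = 5.090 mg/L.

DO ≈ 5.09 mg/L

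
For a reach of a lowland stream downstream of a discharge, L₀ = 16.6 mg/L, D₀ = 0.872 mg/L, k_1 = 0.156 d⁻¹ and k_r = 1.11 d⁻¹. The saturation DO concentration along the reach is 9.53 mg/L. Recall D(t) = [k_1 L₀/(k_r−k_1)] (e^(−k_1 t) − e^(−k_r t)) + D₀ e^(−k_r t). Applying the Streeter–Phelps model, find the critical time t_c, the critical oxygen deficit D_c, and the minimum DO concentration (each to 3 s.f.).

At the critical point dD/dt = 0, so k_1 L₀ e^(−k_1 t) = k_r D. Substituting D(t) from the Streeter–Phelps equation and solving for t gives
t_c = ln[(k_r/k_1)(1 − D₀(k_r−k_1)/(k_1 L₀))] / (k_r−k_1).
Here k_r−k_1 = 0.9540 d⁻¹ and 1 − D₀(k_r−k_1)/(k_1 L₀) = 1 − 0.872×0.9540/(0.156×16.6) = 0.6788, so
t_c = ln(7.115 × 0.6788) / 0.9540 = 1.575 / 0.9540 = 1.651 d.
L(t_c) = L₀ e^(−k_1 t_c) = 16.6 × 0.7730 = 12.83 mg/L, and at the critical point k_r D_c = k_1 L, so D_c = (0.156/1.11) × 12.83 = 1.803 mg/L.
Minimum DO = C_s − D_c = 9.53 − 1.803 = 7.727 mg/L.

t_c ≈ 1.65 d; D_c ≈ 1.80 mg/L; min DO ≈ 7.73 mg/L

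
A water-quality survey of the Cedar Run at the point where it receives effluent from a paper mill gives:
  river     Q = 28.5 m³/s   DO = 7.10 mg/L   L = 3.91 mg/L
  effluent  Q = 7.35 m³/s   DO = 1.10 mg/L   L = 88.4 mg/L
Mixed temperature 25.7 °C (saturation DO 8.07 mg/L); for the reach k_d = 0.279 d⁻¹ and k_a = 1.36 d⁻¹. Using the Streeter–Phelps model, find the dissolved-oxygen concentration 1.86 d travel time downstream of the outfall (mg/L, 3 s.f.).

DO ≈ 5.07 mg/L

Mixed DO = (28.5×7.10 + 7.35×1.10)/(28.5+7.35) = 210.4/35.85 = 5.870 mg/L.
Mixed L₀ = (28.5×3.91 + 7.35×88.4)/(35.85) = 761.2/35.85 = 21.23 mg/L.
Initial deficit D₀ = C_s − DO₀ = 8.07 − 5.870 = 2.200 mg/L.
D(1.86) = [0.279×21.23/(1.36−0.279)](e^(−0.279×1.86) − e^(−1.36×1.86)) + 2.200 e^(−1.36×1.86)
= 5.480 × (0.5952 − 0.07969) + 2.200 × 0.07969 = 3.000 mg/L.
DO = 8.07 − 3.000 = 5.070 mg/L.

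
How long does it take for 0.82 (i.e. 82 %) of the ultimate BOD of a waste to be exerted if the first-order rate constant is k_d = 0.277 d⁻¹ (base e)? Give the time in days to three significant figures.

t ≈ 6.19 d

y/L₀ = 1 − e^(−k_d t) = 0.82 ⇒ e^(−k_d t) = 0.180
t = −ln(0.180) / 0.277 = 1.715 / 0.277 = 6.191 d.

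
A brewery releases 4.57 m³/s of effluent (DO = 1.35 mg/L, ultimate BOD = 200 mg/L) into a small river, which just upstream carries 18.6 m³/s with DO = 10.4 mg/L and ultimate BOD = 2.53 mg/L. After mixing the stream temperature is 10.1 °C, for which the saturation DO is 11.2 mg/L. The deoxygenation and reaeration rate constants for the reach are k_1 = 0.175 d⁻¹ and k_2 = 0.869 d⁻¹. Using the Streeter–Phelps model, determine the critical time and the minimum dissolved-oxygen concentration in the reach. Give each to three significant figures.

Mixed DO = (18.6×10.4 + 4.57×1.35)/(18.6+4.57) = 199.6/23.17 = 8.615 mg/L.
Mixed L₀ = (18.6×2.53 + 4.57×200)/(23.17) = 961.1/23.17 = 41.48 mg/L.
Initial deficit D₀ = C_s − DO₀ = 11.2 − 8.615 = 2.585 mg/L.
t_c = (1/0.6940) ln[(0.869/0.175)(1 − 2.585×0.6940/(0.175×41.48))] = 1.441 × ln(3.738) = 1.900 d.
D_c = (0.175/0.869) × 41.48 × e^(−0.175×1.900) = 0.2014 × 41.48 × 0.7171 = 5.990 mg/L.
Minimum DO = 11.2 − 5.990 = 5.210 mg/L.

t_c ≈ 1.90 d; minimum DO ≈ 5.21 mg/L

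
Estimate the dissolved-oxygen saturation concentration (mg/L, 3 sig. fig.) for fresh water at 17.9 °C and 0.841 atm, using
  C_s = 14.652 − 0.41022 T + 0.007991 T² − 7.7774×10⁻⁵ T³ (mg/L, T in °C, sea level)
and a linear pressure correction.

At sea level: C_s = 14.652 − 0.41022×17.9 + 0.007991×17.9² − 7.7774×10⁻⁵×17.9³ = 9.423 mg/L.
Pressure correction: C_s' = 9.423 × 0.841 = 7.925 mg/L.

C_s ≈ 7.93 mg/L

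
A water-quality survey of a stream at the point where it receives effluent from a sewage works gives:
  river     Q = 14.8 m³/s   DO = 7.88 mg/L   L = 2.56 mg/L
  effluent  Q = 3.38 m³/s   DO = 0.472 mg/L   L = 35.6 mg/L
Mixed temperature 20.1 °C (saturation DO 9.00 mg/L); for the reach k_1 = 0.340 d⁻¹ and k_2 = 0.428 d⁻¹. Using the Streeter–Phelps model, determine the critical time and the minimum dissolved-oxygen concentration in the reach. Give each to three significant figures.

Mixed DO = (14.8×7.88 + 3.38×0.472)/(14.8+3.38) = 118.2/18.18 = 6.503 mg/L.
Mixed L₀ = (14.8×2.56 + 3.38×35.6)/(18.18) = 158.2/18.18 = 8.703 mg/L.
Initial deficit D₀ = C_s − DO₀ = 9.00 − 6.503 = 2.497 mg/L.
t_c = (1/0.08800) ln[(0.428/0.340)(1 − 2.497×0.08800/(0.340×8.703))] = 11.36 × ln(1.165) = 1.739 d.
D_c = (0.340/0.428) × 8.703 × e^(−0.340×1.739) = 0.7944 × 8.703 × 0.5537 = 3.828 mg/L.
Minimum DO = 9.00 − 3.828 = 5.172 mg/L.

t_c ≈ 1.74 d; minimum DO ≈ 5.17 mg/L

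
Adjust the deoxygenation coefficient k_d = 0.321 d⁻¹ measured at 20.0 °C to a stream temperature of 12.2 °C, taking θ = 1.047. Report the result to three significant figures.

k_d(T₂) = k_d(T₁) · θ^(T₂−T₁) = 0.321 × 1.047^(12.2−20.0)
= 0.321 × 1.047^-7.80 = 0.321 × 0.6989 = 0.2243 d⁻¹.

k_d ≈ 0.224 d⁻¹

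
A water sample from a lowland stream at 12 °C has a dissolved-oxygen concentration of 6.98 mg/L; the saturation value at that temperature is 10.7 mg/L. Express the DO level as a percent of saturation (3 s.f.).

65.2 % saturation

% saturation = C/C_s × 100 = 6.98/10.7 × 100 = 65.2 %.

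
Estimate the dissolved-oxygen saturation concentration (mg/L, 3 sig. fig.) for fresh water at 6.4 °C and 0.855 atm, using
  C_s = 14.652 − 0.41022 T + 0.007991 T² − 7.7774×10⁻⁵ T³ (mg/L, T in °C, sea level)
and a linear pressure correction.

At sea level: C_s = 14.652 − 0.41022×6.4 + 0.007991×6.4² − 7.7774×10⁻⁵×6.4³ = 12.33 mg/L.
Pressure correction: C_s' = 12.33 × 0.855 = 10.55 mg/L.

C_s ≈ 10.5 mg/L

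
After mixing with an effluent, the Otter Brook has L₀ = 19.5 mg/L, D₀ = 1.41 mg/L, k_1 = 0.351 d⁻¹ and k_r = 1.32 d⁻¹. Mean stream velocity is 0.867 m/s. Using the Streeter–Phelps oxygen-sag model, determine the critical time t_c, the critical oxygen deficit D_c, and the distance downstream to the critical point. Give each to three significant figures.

t_c ≈ 1.14 d; D_c ≈ 3.48 mg/L; x_c ≈ 85.2 km

With k_r/k_1 = 3.761 and 1 − D₀(k_r−k_1)/(k_1 L₀) = 0.8004,
t_c = ln(3.761 × 0.8004) / (1.32 − 0.351) = ln(3.010) / 0.9690 = 1.102/0.9690 = 1.137 d.
L(t_c) = L₀ e^(−k_1 t_c) = 19.5 × 0.6709 = 13.08 mg/L, and at the critical point k_r D_c = k_1 L, so D_c = (0.351/1.32) × 13.08 = 3.479 mg/L.
x_c = v t_c = 0.867 m/s × 1.137 d × 86400 s/d = 85190 m ≈ 85.2 km.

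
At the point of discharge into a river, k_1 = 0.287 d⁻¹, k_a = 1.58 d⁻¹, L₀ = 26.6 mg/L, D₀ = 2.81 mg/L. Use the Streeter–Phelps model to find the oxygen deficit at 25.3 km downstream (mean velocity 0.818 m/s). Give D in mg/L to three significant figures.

D ≈ 3.57 mg/L

Travel time t = x/v = 25.3 km / (0.818 m/s) = 25300 m / 0.818 m/s = 30930 s = 0.3580 d.
k_1 L₀/(k_a−k_1) = 0.287×26.6/(1.58−0.287) = 7.634/1.293 = 5.904 mg/L.
e^(−k_1 t) = e^(−0.287×0.3580) = 0.9024; e^(−k_a t) = e^(−1.58×0.3580) = 0.5680.
D = 5.904 × (0.9024 − 0.5680) + 2.81 × 0.5680 = 1.974 + 1.596 = 3.570 mg/L.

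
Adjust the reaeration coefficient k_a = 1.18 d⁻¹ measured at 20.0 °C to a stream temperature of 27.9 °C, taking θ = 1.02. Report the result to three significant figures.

k_a ≈ 1.38 d⁻¹

k_a(T₂) = k_a(T₁) · θ^(T₂−T₁) = 1.18 × 1.02^(27.9−20.0)
= 1.18 × 1.02^7.90 = 1.18 × 1.169 = 1.380 d⁻¹.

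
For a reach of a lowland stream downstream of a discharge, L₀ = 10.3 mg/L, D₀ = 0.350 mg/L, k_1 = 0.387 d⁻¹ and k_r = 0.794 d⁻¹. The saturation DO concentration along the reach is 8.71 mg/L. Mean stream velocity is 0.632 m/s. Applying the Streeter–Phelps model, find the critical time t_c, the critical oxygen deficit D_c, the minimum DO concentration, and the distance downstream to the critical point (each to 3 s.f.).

t_c ≈ 1.68 d; D_c ≈ 2.62 mg/L; min DO ≈ 6.09 mg/L; x_c ≈ 91.5 km

t_c = [1/(k_r−k_1)] ln[(k_r/k_1)(1 − D₀(k_r−k_1)/(k_1 L₀))]
= [1/(0.794−0.387)] ln[(0.794/0.387)(1 − 0.350×0.4070/(0.387×10.3))]
= (1/0.4070) ln[2.052 × 0.9643] = 2.457 × ln(1.978) = 2.457 × 0.6823 = 1.676 d.
L(t_c) = L₀ e^(−k_1 t_c) = 10.3 × 0.5227 = 5.384 mg/L, and at the critical point k_r D_c = k_1 L, so D_c = (0.387/0.794) × 5.384 = 2.624 mg/L.
Minimum DO = C_s − D_c = 8.71 − 2.624 = 6.086 mg/L.
x_c = v t_c = 0.632 m/s × 1.676 d × 86400 s/d = 91540 m ≈ 91.5 km.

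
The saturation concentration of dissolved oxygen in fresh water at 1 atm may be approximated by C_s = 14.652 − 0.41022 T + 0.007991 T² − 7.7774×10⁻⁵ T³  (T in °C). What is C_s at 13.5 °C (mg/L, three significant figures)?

C_s ≈ 10.4 mg/L

C_s = 14.652 − 0.41022×13.5 + 0.007991×13.5² − 7.7774×10⁻⁵×13.5³ = 10.38 mg/L.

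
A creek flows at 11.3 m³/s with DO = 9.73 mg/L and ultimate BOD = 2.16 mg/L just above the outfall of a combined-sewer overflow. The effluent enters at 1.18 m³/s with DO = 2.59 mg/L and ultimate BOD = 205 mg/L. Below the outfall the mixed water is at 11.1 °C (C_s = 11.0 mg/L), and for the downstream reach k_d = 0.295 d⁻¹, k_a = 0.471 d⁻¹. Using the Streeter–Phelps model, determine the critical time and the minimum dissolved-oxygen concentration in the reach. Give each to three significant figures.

Mixed DO = (11.3×9.73 + 1.18×2.59)/(11.3+1.18) = 113.0/12.48 = 9.055 mg/L.
Mixed L₀ = (11.3×2.16 + 1.18×205)/(12.48) = 266.3/12.48 = 21.34 mg/L.
Initial deficit D₀ = C_s − DO₀ = 11.0 − 9.055 = 1.945 mg/L.
t_c = (1/0.1760) ln[(0.471/0.295)(1 − 1.945×0.1760/(0.295×21.34))] = 5.682 × ln(1.510) = 2.341 d.
D_c = (0.295/0.471) × 21.34 × e^(−0.295×2.341) = 0.6263 × 21.34 × 0.5013 = 6.700 mg/L.
Minimum DO = 11.0 − 6.700 = 4.300 mg/L.

t_c ≈ 2.34 d; minimum DO ≈ 4.30 mg/L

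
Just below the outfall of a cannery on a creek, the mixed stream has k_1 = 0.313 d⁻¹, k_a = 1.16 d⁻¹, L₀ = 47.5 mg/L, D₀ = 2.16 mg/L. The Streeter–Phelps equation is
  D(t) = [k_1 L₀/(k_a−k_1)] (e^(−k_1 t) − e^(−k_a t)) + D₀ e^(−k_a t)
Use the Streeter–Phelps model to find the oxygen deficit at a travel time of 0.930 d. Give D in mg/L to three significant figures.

D ≈ 7.89 mg/L

k_1 L₀/(k_a−k_1) = 0.313×47.5/(1.16−0.313) = 14.87/0.8470 = 17.55 mg/L.
e^(−k_1 t) = e^(−0.313×0.9300) = 0.7474; e^(−k_a t) = e^(−1.16×0.9300) = 0.3400.
D = 17.55 × (0.7474 − 0.3400) + 2.16 × 0.3400 = 7.152 + 0.7344 = 7.886 mg/L.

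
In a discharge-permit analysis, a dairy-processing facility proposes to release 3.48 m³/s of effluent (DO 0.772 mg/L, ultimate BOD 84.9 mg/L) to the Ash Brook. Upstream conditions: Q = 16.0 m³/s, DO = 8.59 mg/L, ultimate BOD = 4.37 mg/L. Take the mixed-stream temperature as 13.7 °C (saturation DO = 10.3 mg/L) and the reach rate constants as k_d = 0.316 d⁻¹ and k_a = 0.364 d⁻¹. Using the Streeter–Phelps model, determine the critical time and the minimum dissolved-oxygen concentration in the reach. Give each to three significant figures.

Mixed DO = (16.0×8.59 + 3.48×0.772)/(16.0+3.48) = 140.1/19.48 = 7.193 mg/L.
Mixed L₀ = (16.0×4.37 + 3.48×84.9)/(19.48) = 365.4/19.48 = 18.76 mg/L.
Initial deficit D₀ = C_s − DO₀ = 10.3 − 7.193 = 3.107 mg/L.
t_c = (1/0.04800) ln[(0.364/0.316)(1 − 3.107×0.04800/(0.316×18.76))] = 20.83 × ln(1.123) = 2.415 d.
D_c = (0.316/0.364) × 18.76 × e^(−0.316×2.415) = 0.8681 × 18.76 × 0.4662 = 7.591 mg/L.
Minimum DO = 10.3 − 7.591 = 2.709 mg/L.

t_c ≈ 2.42 d; minimum DO ≈ 2.71 mg/L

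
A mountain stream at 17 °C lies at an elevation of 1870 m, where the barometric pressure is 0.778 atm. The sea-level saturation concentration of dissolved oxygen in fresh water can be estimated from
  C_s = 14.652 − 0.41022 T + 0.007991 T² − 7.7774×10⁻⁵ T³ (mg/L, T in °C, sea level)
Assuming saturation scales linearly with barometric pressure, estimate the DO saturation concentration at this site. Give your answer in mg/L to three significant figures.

At sea level: C_s = 14.652 − 0.41022×17 + 0.007991×17² − 7.7774×10⁻⁵×17³ = 9.606 mg/L.
Pressure correction: C_s' = 9.606 × 0.778 = 7.473 mg/L.

C_s ≈ 7.47 mg/L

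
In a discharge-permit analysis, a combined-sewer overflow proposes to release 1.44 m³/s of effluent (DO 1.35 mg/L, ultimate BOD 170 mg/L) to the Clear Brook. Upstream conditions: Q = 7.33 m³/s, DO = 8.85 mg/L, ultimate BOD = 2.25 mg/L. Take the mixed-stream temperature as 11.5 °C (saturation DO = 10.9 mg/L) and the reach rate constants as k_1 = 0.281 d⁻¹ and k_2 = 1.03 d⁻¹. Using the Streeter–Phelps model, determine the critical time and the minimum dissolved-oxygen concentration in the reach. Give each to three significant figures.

Mixed DO = (7.33×8.85 + 1.44×1.35)/(7.33+1.44) = 66.81/8.770 = 7.619 mg/L.
Mixed L₀ = (7.33×2.25 + 1.44×170)/(8.770) = 261.3/8.770 = 29.79 mg/L.
Initial deficit D₀ = C_s − DO₀ = 10.9 − 7.619 = 3.281 mg/L.
t_c = (1/0.7490) ln[(1.03/0.281)(1 − 3.281×0.7490/(0.281×29.79))] = 1.335 × ln(2.589) = 1.270 d.
D_c = (0.281/1.03) × 29.79 × e^(−0.281×1.270) = 0.2728 × 29.79 × 0.6998 = 5.688 mg/L.
Minimum DO = 10.9 − 5.688 = 5.212 mg/L.

t_c ≈ 1.27 d; minimum DO ≈ 5.21 mg/L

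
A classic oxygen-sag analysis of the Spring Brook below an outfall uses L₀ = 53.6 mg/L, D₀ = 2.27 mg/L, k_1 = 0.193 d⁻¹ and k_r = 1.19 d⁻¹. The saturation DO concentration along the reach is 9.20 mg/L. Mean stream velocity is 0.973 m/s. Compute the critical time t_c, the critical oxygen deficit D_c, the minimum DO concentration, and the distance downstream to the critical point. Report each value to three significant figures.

t_c ≈ 1.58 d; D_c ≈ 6.41 mg/L; min DO ≈ 2.79 mg/L; x_c ≈ 133 km

With k_r/k_1 = 6.166 and 1 − D₀(k_r−k_1)/(k_1 L₀) = 0.7812,
t_c = ln(6.166 × 0.7812) / (1.19 − 0.193) = ln(4.817) / 0.9970 = 1.572/0.9970 = 1.577 d.
D_c = (k_1/k_r) L₀ e^(−k_1 t_c) = (0.193/1.19) × 53.6 × e^(−0.193×1.577) = 0.1622 × 53.6 × 0.7376 = 6.412 mg/L.
Minimum DO = C_s − D_c = 9.20 − 6.412 = 2.788 mg/L.
x_c = v t_c = 0.973 m/s × 1.577 d × 86400 s/d = 132600 m ≈ 133 km.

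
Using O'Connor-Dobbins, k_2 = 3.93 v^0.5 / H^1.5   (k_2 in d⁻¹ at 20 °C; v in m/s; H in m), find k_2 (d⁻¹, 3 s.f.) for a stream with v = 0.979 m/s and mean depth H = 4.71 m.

k_2 = 3.93 × 0.979^0.5 / 4.71^1.5 = 3.93 × 0.9894 / 10.22 = 0.3804 d⁻¹.

k_2 ≈ 0.380 d⁻¹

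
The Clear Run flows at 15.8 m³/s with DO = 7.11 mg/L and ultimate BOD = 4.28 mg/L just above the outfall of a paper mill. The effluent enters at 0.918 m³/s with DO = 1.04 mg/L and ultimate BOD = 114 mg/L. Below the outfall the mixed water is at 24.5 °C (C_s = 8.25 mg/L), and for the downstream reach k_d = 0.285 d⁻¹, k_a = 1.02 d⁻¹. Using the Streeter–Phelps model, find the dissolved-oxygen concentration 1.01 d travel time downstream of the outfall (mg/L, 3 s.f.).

Mixed DO = (15.8×7.11 + 0.918×1.04)/(15.8+0.918) = 113.3/16.72 = 6.777 mg/L.
Mixed L₀ = (15.8×4.28 + 0.918×114)/(16.72) = 172.3/16.72 = 10.30 mg/L.
Initial deficit D₀ = C_s − DO₀ = 8.25 − 6.777 = 1.473 mg/L.
D(1.01) = [0.285×10.30/(1.02−0.285)](e^(−0.285×1.01) − e^(−1.02×1.01)) + 1.473 e^(−1.02×1.01)
= 3.996 × (0.7499 − 0.3569) + 1.473 × 0.3569 = 2.096 mg/L.
DO = 8.25 − 2.096 = 6.154 mg/L.

DO ≈ 6.15 mg/L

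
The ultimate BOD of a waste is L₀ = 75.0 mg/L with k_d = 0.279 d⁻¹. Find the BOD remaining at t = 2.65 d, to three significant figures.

L ≈ 35.8 mg/L

L_t = L₀ e^(−k_d t) = 75.0 × e^(−0.279×2.65) = 75.0 × 0.4774 = 35.81 mg/L.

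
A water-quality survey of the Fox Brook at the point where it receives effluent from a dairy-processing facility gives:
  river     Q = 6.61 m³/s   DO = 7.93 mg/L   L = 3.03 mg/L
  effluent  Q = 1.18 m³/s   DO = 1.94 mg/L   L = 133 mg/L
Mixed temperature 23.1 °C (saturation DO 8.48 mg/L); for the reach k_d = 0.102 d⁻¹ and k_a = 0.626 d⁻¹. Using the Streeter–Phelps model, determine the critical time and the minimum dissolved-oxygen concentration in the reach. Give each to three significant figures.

Mixed DO = (6.61×7.93 + 1.18×1.94)/(6.61+1.18) = 54.71/7.790 = 7.023 mg/L.
Mixed L₀ = (6.61×3.03 + 1.18×133)/(7.790) = 177.0/7.790 = 22.72 mg/L.
Initial deficit D₀ = C_s − DO₀ = 8.48 − 7.023 = 1.457 mg/L.
t_c = (1/0.5240) ln[(0.626/0.102)(1 − 1.457×0.5240/(0.102×22.72))] = 1.908 × ln(4.115) = 2.700 d.
D_c = (0.102/0.626) × 22.72 × e^(−0.102×2.700) = 0.1629 × 22.72 × 0.7593 = 2.811 mg/L.
Minimum DO = 8.48 − 2.811 = 5.669 mg/L.

t_c ≈ 2.70 d; minimum DO ≈ 5.67 mg/L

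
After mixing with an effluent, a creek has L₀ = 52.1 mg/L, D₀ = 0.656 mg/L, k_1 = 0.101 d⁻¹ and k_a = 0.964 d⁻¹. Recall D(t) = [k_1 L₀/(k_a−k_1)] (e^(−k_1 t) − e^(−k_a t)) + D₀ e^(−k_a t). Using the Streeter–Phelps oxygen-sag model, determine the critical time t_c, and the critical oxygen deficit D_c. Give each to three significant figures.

With k_a/k_1 = 9.545 and 1 − D₀(k_a−k_1)/(k_1 L₀) = 0.8924,
t_c = ln(9.545 × 0.8924) / (0.964 − 0.101) = ln(8.518) / 0.8630 = 2.142/0.8630 = 2.482 d.
D_c = (k_1/k_a) L₀ e^(−k_1 t_c) = (0.101/0.964) × 52.1 × e^(−0.101×2.482) = 0.1048 × 52.1 × 0.7783 = 4.248 mg/L.

t_c ≈ 2.48 d; D_c ≈ 4.25 mg/L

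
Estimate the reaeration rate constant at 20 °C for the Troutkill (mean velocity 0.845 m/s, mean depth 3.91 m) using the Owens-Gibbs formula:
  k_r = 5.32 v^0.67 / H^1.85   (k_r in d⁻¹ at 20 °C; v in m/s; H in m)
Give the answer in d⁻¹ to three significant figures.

k_r = 5.32 × 0.845^0.67 / 3.91^1.85 = 5.32 × 0.8933 / 12.46 = 0.3814 d⁻¹.

k_r ≈ 0.381 d⁻¹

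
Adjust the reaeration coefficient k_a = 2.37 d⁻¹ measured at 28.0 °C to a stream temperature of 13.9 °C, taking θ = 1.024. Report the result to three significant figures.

k_a(T₂) = k_a(T₁) · θ^(T₂−T₁) = 2.37 × 1.024^(13.9−28.0)
= 2.37 × 1.024^-14.1 = 2.37 × 0.7158 = 1.696 d⁻¹.

k_a ≈ 1.70 d⁻¹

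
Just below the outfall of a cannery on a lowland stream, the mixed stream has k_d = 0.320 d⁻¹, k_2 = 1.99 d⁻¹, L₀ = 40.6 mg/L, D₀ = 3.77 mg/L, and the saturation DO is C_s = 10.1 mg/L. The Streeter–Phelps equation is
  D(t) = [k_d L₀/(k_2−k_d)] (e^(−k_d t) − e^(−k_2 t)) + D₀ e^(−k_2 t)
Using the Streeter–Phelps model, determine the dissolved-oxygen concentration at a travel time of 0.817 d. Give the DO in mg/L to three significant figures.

DO ≈ 4.90 mg/L

k_d L₀/(k_2−k_d) = 0.320×40.6/(1.99−0.320) = 12.99/1.670 = 7.780 mg/L.
e^(−k_d t) = e^(−0.320×0.8170) = 0.7699; e^(−k_2 t) = e^(−1.99×0.8170) = 0.1967.
D = 7.780 × (0.7699 − 0.1967) + 3.77 × 0.1967 = 4.459 + 0.7417 = 5.201 mg/L.
DO = C_s − D = 10.1 − 5.201 = 4.899 mg/L.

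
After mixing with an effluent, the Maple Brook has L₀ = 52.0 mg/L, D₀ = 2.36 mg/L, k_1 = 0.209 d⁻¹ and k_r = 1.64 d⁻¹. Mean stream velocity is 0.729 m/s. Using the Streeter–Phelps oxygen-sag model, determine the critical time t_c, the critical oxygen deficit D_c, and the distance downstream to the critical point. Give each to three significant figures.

t_c = [1/(k_r−k_1)] ln[(k_r/k_1)(1 − D₀(k_r−k_1)/(k_1 L₀))]
= [1/(1.64−0.209)] ln[(1.64/0.209)(1 − 2.36×1.431/(0.209×52.0))]
= (1/1.431) ln[7.847 × 0.6893] = 0.6988 × ln(5.409) = 0.6988 × 1.688 = 1.180 d.
D_c = (k_1/k_r) L₀ e^(−k_1 t_c) = (0.209/1.64) × 52.0 × e^(−0.209×1.180) = 0.1274 × 52.0 × 0.7815 = 5.179 mg/L.
x_c = v t_c = 0.729 m/s × 1.180 d × 86400 s/d = 74300 m ≈ 74.3 km.

t_c ≈ 1.18 d; D_c ≈ 5.18 mg/L; x_c ≈ 74.3 km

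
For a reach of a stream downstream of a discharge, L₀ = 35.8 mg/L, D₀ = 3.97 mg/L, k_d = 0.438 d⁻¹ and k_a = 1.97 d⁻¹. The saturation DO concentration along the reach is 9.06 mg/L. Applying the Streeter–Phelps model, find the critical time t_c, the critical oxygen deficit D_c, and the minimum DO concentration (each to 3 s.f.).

t_c ≈ 0.661 d; D_c ≈ 5.96 mg/L; min DO ≈ 3.10 mg/L

With k_a/k_d = 4.498 and 1 − D₀(k_a−k_d)/(k_d L₀) = 0.6121,
t_c = ln(4.498 × 0.6121) / (1.97 − 0.438) = ln(2.753) / 1.532 = 1.013/1.532 = 0.6611 d.
D_c = (k_d/k_a) L₀ e^(−k_d t_c) = (0.438/1.97) × 35.8 × e^(−0.438×0.6611) = 0.2223 × 35.8 × 0.7486 = 5.959 mg/L.
Minimum DO = C_s − D_c = 9.06 − 5.959 = 3.101 mg/L.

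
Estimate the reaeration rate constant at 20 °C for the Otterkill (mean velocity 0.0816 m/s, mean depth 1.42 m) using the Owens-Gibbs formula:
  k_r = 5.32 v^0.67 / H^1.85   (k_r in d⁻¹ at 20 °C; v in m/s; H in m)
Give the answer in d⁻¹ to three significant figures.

k_r ≈ 0.519 d⁻¹

k_r = 5.32 × 0.0816^0.67 / 1.42^1.85 = 5.32 × 0.1866 / 1.913 = 0.5188 d⁻¹.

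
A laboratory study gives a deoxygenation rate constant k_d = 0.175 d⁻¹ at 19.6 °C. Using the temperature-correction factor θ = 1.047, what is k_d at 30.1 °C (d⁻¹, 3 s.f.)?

k_d(T₂) = k_d(T₁) · θ^(T₂−T₁) = 0.175 × 1.047^(30.1−19.6)
= 0.175 × 1.047^10.5 = 0.175 × 1.620 = 0.2835 d⁻¹.

k_d ≈ 0.283 d⁻¹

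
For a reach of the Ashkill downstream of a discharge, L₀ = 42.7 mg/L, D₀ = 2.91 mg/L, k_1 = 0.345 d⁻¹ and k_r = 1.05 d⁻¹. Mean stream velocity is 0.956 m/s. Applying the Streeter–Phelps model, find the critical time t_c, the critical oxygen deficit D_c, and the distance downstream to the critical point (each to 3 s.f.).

t_c ≈ 1.37 d; D_c ≈ 8.76 mg/L; x_c ≈ 113 km

t_c = [1/(k_r−k_1)] ln[(k_r/k_1)(1 − D₀(k_r−k_1)/(k_1 L₀))]
= [1/(1.05−0.345)] ln[(1.05/0.345)(1 − 2.91×0.7050/(0.345×42.7))]
= (1/0.7050) ln[3.043 × 0.8607] = 1.418 × ln(2.620) = 1.418 × 0.9630 = 1.366 d.
L(t_c) = L₀ e^(−k_1 t_c) = 42.7 × 0.6242 = 26.65 mg/L, and at the critical point k_r D_c = k_1 L, so D_c = (0.345/1.05) × 26.65 = 8.758 mg/L.
x_c = v t_c = 0.956 m/s × 1.366 d × 86400 s/d = 112800 m ≈ 113 km.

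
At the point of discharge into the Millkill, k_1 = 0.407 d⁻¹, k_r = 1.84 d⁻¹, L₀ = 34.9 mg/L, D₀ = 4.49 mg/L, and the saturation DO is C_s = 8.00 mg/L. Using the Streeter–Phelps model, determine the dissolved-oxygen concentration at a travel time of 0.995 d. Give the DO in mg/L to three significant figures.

DO ≈ 2.26 mg/L

k_1 L₀/(k_r−k_1) = 0.407×34.9/(1.84−0.407) = 14.20/1.433 = 9.912 mg/L.
e^(−k_1 t) = e^(−0.407×0.9950) = 0.6670; e^(−k_r t) = e^(−1.84×0.9950) = 0.1603.
D = 9.912 × (0.6670 − 0.1603) + 4.49 × 0.1603 = 5.023 + 0.7197 = 5.742 mg/L.
DO = C_s − D = 8.00 − 5.742 = 2.258 mg/L.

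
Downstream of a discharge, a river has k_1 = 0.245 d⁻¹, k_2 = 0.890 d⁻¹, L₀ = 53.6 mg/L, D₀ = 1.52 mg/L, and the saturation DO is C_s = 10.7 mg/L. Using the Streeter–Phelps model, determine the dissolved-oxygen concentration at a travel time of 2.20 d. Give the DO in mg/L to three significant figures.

DO ≈ 1.48 mg/L

k_1 L₀/(k_2−k_1) = 0.245×53.6/(0.890−0.245) = 13.13/0.6450 = 20.36 mg/L.
e^(−k_1 t) = e^(−0.245×2.200) = 0.5833; e^(−k_2 t) = e^(−0.890×2.200) = 0.1411.
D = 20.36 × (0.5833 − 0.1411) + 1.52 × 0.1411 = 9.003 + 0.2145 = 9.217 mg/L.
DO = C_s − D = 10.7 − 9.217 = 1.483 mg/L.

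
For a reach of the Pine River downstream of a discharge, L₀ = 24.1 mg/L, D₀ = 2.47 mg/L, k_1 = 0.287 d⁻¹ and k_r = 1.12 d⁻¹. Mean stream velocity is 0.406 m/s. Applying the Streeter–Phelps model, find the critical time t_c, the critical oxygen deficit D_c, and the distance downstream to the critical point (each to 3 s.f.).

At the critical point dD/dt = 0, so k_1 L₀ e^(−k_1 t) = k_r D. Substituting D(t) from the Streeter–Phelps equation and solving for t gives
t_c = ln[(k_r/k_1)(1 − D₀(k_r−k_1)/(k_1 L₀))] / (k_r−k_1).
Here k_r−k_1 = 0.8330 d⁻¹ and 1 − D₀(k_r−k_1)/(k_1 L₀) = 1 − 2.47×0.8330/(0.287×24.1) = 0.7025, so
t_c = ln(3.902 × 0.7025) / 0.8330 = 1.009 / 0.8330 = 1.211 d.
L(t_c) = L₀ e^(−k_1 t_c) = 24.1 × 0.7065 = 17.03 mg/L, and at the critical point k_r D_c = k_1 L, so D_c = (0.287/1.12) × 17.03 = 4.363 mg/L.
x_c = v t_c = 0.406 m/s × 1.211 d × 86400 s/d = 42470 m ≈ 42.5 km.

t_c ≈ 1.21 d; D_c ≈ 4.36 mg/L; x_c ≈ 42.5 km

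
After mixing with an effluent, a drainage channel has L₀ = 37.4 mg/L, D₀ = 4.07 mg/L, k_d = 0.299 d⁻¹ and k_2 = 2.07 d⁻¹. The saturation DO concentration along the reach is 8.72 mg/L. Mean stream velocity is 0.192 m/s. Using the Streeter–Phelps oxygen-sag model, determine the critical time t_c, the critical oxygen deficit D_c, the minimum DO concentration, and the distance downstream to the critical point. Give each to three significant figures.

With k_2/k_d = 6.923 and 1 − D₀(k_2−k_d)/(k_d L₀) = 0.3554,
t_c = ln(6.923 × 0.3554) / (2.07 − 0.299) = ln(2.461) / 1.771 = 0.9004/1.771 = 0.5084 d.
D_c = (k_d/k_2) L₀ e^(−k_d t_c) = (0.299/2.07) × 37.4 × e^(−0.299×0.5084) = 0.1444 × 37.4 × 0.8590 = 4.640 mg/L.
Minimum DO = C_s − D_c = 8.72 − 4.640 = 4.080 mg/L.
x_c = v t_c = 0.192 m/s × 0.5084 d × 86400 s/d = 8434 m ≈ 8.43 km.

t_c ≈ 0.508 d; D_c ≈ 4.64 mg/L; min DO ≈ 4.08 mg/L; x_c ≈ 8.43 km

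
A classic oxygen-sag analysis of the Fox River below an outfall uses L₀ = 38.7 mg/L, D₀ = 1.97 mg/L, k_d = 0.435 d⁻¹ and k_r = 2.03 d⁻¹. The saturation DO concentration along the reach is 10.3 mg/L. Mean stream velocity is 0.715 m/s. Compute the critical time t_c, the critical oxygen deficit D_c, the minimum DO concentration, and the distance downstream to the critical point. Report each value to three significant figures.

t_c ≈ 0.836 d; D_c ≈ 5.76 mg/L; min DO ≈ 4.54 mg/L; x_c ≈ 51.7 km

At the critical point dD/dt = 0, so k_d L₀ e^(−k_d t) = k_r D. Substituting D(t) from the Streeter–Phelps equation and solving for t gives
t_c = ln[(k_r/k_d)(1 − D₀(k_r−k_d)/(k_d L₀))] / (k_r−k_d).
Here k_r−k_d = 1.595 d⁻¹ and 1 − D₀(k_r−k_d)/(k_d L₀) = 1 − 1.97×1.595/(0.435×38.7) = 0.8134, so
t_c = ln(4.667 × 0.8134) / 1.595 = 1.334 / 1.595 = 0.8363 d.
D_c = (k_d/k_r) L₀ e^(−k_d t_c) = (0.435/2.03) × 38.7 × e^(−0.435×0.8363) = 0.2143 × 38.7 × 0.6950 = 5.764 mg/L.
Minimum DO = C_s − D_c = 10.3 − 5.764 = 4.536 mg/L.
x_c = v t_c = 0.715 m/s × 0.8363 d × 86400 s/d = 51660 m ≈ 51.7 km.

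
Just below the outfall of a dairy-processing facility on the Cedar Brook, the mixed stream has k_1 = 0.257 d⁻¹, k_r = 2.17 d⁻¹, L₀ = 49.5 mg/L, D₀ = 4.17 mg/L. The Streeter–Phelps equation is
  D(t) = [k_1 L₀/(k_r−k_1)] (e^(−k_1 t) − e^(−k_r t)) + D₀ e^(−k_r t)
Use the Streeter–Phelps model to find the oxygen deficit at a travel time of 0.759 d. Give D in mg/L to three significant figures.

D ≈ 4.99 mg/L

k_1 L₀/(k_r−k_1) = 0.257×49.5/(2.17−0.257) = 12.72/1.913 = 6.650 mg/L.
e^(−k_1 t) = e^(−0.257×0.7590) = 0.8228; e^(−k_r t) = e^(−2.17×0.7590) = 0.1926.
D = 6.650 × (0.8228 − 0.1926) + 4.17 × 0.1926 = 4.191 + 0.8032 = 4.994 mg/L.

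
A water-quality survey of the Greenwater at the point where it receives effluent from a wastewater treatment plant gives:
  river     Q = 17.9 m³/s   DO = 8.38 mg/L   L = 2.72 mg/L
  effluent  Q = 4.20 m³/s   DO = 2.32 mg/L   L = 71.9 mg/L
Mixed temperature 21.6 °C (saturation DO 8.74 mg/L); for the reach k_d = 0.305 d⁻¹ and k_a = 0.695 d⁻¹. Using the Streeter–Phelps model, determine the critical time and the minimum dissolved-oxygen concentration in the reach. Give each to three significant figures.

Mixed DO = (17.9×8.38 + 4.20×2.32)/(17.9+4.20) = 159.7/22.10 = 7.228 mg/L.
Mixed L₀ = (17.9×2.72 + 4.20×71.9)/(22.10) = 350.7/22.10 = 15.87 mg/L.
Initial deficit D₀ = C_s − DO₀ = 8.74 − 7.228 = 1.512 mg/L.
t_c = (1/0.3900) ln[(0.695/0.305)(1 − 1.512×0.3900/(0.305×15.87))] = 2.564 × ln(2.001) = 1.779 d.
D_c = (0.305/0.695) × 15.87 × e^(−0.305×1.779) = 0.4388 × 15.87 × 0.5813 = 4.048 mg/L.
Minimum DO = 8.74 − 4.048 = 4.692 mg/L.

t_c ≈ 1.78 d; minimum DO ≈ 4.69 mg/L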